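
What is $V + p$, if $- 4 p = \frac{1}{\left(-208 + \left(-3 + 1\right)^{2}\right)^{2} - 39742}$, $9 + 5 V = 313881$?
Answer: $\frac{2352784507}{37480} \approx 62774.0$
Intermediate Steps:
$V = \frac{313872}{5}$ ($V = - \frac{9}{5} + \frac{1}{5} \cdot 313881 = - \frac{9}{5} + \frac{313881}{5} = \frac{313872}{5} \approx 62774.0$)
$p = - \frac{1}{7496}$ ($p = - \frac{1}{4 \left(\left(-208 + \left(-3 + 1\right)^{2}\right)^{2} - 39742\right)} = - \frac{1}{4 \left(\left(-208 + \left(-2\right)^{2}\right)^{2} - 39742\right)} = - \frac{1}{4 \left(\left(-208 + 4\right)^{2} - 39742\right)} = - \frac{1}{4 \left(\left(-204\right)^{2} - 39742\right)} = - \frac{1}{4 \left(41616 - 39742\right)} = - \frac{1}{4 \cdot 1874} = \left(- \frac{1}{4}\right) \frac{1}{1874} = - \frac{1}{7496} \approx -0.0001334$)
$V + p = \frac{313872}{5} - \frac{1}{7496} = \frac{2352784507}{37480}$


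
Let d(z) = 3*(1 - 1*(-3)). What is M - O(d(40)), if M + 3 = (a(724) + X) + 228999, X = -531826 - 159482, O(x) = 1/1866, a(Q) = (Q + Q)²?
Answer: 3049775471/1866 ≈ 1.6344e+6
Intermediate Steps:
a(Q) = 4*Q² (a(Q) = (2*Q)² = 4*Q²)
d(z) = 12 (d(z) = 3*(1 + 3) = 3*4 = 12)
O(x) = 1/1866
X = -691308
M = 1634392 (M = -3 + ((4*724² - 691308) + 228999) = -3 + ((4*524176 - 691308) + 228999) = -3 + ((2096704 - 691308) + 228999) = -3 + (1405396 + 228999) = -3 + 1634395 = 1634392)
M - O(d(40)) = 1634392 - 1*1/1866 = 1634392 - 1/1866 = 3049775471/1866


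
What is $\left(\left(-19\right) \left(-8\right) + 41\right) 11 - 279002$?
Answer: $-276879$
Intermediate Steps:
$\left(\left(-19\right) \left(-8\right) + 41\right) 11 - 279002 = \left(152 + 41\right) 11 - 279002 = 193 \cdot 11 - 279002 = 2123 - 279002 = -276879$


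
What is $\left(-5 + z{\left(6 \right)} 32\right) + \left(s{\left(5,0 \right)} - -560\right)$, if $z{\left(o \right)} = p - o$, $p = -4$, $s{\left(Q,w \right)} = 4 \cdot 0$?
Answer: $235$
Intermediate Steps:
$s{\left(Q,w \right)} = 0$
$z{\left(o \right)} = -4 - o$
$\left(-5 + z{\left(6 \right)} 32\right) + \left(s{\left(5,0 \right)} - -560\right) = \left(-5 + \left(-4 - 6\right) 32\right) + \left(0 - -560\right) = \left(-5 + \left(-4 - 6\right) 32\right) + \left(0 + 560\right) = \left(-5 - 320\right) + 560 = -325 + 560 = 235$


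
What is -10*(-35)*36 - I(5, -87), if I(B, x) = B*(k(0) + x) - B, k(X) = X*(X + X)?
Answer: 13040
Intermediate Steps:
k(X) = 2*X² (k(X) = X*(2*X) = 2*X²)
I(B, x) = -B + B*x (I(B, x) = B*(2*0² + x) - B = B*(2*0 + x) - B = B*(0 + x) - B = B*x - B = -B + B*x)
-10*(-35)*36 - I(5, -87) = -10*(-35)*36 - 5*(-1 - 87) = 350*36 - 5*(-88) = 12600 - 1*(-440) = 12600 + 440 = 13040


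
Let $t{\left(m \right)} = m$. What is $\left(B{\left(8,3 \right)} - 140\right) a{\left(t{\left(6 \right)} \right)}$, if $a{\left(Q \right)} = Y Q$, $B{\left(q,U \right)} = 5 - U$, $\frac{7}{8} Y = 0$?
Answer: $0$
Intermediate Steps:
$Y = 0$ ($Y = \frac{8}{7} \cdot 0 = 0$)
$a{\left(Q \right)} = 0$ ($a{\left(Q \right)} = 0 Q = 0$)
$\left(B{\left(8,3 \right)} - 140\right) a{\left(t{\left(6 \right)} \right)} = \left(\left(5 - 3\right) - 140\right) 0 = \left(2 - 140\right) 0 = \left(-138\right) 0 = 0$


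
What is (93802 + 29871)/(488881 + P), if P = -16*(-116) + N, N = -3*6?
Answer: 123673/490719 ≈ 0.25202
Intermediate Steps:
N = -18
P = 1838 (P = -16*(-116) - 18 = 1856 - 18 = 1838)
(93802 + 29871)/(488881 + P) = (93802 + 29871)/(488881 + 1838) = 123673/490719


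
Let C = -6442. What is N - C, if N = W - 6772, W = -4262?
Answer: -4592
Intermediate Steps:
N = -11034 (N = -4262 - 6772 = -11034)
N - C = -11034 - 1*(-6442) = -11034 + 6442 = -4592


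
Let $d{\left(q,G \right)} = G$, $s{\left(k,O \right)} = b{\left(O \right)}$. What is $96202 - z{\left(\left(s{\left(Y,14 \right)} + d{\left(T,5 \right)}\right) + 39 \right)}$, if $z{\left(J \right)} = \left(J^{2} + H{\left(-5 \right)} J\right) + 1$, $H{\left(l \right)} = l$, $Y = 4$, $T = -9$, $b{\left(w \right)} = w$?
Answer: $93127$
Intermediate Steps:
$s{\left(k,O \right)} = O$
$z{\left(J \right)} = 1 + J^{2} - 5 J$ ($z{\left(J \right)} = \left(J^{2} - 5 J\right) + 1 = 1 + J^{2} - 5 J$)
$96202 - z{\left(\left(s{\left(Y,14 \right)} + d{\left(T,5 \right)}\right) + 39 \right)} = 96202 - \left(1 + \left(\left(14 + 5\right) + 39\right)^{2} - 5 \left(\left(14 + 5\right) + 39\right)\right) = 96202 - \left(1 + \left(19 + 39\right)^{2} - 5 \left(19 + 39\right)\right) = 96202 - \left(1 + 58^{2} - 290\right) = 96202 - \left(1 + 3364 - 290\right) = 96202 - 3075 = 93127$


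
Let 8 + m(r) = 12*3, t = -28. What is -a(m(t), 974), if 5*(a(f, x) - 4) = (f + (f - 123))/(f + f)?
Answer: -1053/280 ≈ -3.7607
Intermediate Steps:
m(r) = 28 (m(r) = -8 + 12*3 = -8 + 36 = 28)
a(f, x) = 4 + (-123 + 2*f)/(10*f) (a(f, x) = 4 + ((f + (f - 123))/(f + f))/5 = 4 + ((f + (-123 + f))/((2*f)))/5 = 4 + ((-123 + 2*f)*(1/(2*f)))/5 = 4 + ((-123 + 2*f)/(2*f))/5 = 4 + (-123 + 2*f)/(10*f))
-a(m(t), 974) = -3*(-41 + 14*28)/(10*28) = -3*(-41 + 392)/(10*28) = -3*351/(10*28) = -1*1053/280 = -1053/280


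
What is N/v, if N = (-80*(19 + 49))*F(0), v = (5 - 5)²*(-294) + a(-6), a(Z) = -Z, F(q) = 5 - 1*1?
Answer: -10880/3 ≈ -3626.7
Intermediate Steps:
F(q) = 4 (F(q) = 5 - 1 = 4)
v = 6 (v = (5 - 5)²*(-294) - 1*(-6) = 0²*(-294) + 6 = 0*(-294) + 6 = 0 + 6 = 6)
N = -21760 (N = -80*(19 + 49)*4 = -80*68*4 = -5440*4 = -21760)
N/v = -21760/6 = -21760*⅙ = -10880/3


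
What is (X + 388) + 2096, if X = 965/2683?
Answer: 6665537/2683 ≈ 2484.4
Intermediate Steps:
X = 965/2683 (X = 965*(1/2683) = 965/2683 ≈ 0.35967)
(X + 388) + 2096 = (965/2683 + 388) + 2096 = 1041969/2683 + 2096 = 6665537/2683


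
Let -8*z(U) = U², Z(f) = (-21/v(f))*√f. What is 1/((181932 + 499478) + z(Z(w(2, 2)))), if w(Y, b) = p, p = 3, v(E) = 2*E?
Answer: 32/21804973 ≈ 1.4676e-6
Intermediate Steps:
w(Y, b) = 3
Z(f) = -21/(2*√f) (Z(f) = (-21*1/(2*f))*√f = (-21/(2*f))*√f = -21/(2*√f))
z(U) = -U²/8
1/((181932 + 499478) + z(Z(w(2, 2)))) = 1/((181932 + 499478) - (-7*√3/2)²/8) = 1/(681410 - (-7*√3/2)²/8) = 1/(681410 - ⅛*147/4) = 1/(681410 - 147/32) = 1/(21804973/32) = 32/21804973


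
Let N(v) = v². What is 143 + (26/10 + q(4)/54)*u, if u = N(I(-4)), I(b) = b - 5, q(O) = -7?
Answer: 3431/10 ≈ 343.10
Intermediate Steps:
I(b) = -5 + b
u = 81 (u = (-5 - 4)² = (-9)² = 81)
143 + (26/10 + q(4)/54)*u = 143 + (26/10 - 7/54)*81 = 143 + (26*(⅒) - 7*1/54)*81 = 143 + (13/5 - 7/54)*81 = 143 + (667/270)*81 = 143 + 2001/10 = 3431/10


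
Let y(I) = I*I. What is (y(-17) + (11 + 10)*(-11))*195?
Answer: 11310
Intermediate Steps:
y(I) = I**2
(y(-17) + (11 + 10)*(-11))*195 = ((-17)**2 + (11 + 10)*(-11))*195 = (289 + 21*(-11))*195 = (289 - 231)*195 = 58*195 = 11310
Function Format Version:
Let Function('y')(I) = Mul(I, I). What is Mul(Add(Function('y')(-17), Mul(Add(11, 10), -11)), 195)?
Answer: 11310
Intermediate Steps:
Function('y')(I) = Pow(I, 2)
Mul(Add(Function('y')(-17), Mul(Add(11, 10), -11)), 195) = Mul(Add(Pow(-17, 2), Mul(Add(11, 10), -11)), 195) = Mul(Add(289, Mul(21, -11)), 195) = Mul(Add(289, -231), 195) = Mul(58, 195) = 11310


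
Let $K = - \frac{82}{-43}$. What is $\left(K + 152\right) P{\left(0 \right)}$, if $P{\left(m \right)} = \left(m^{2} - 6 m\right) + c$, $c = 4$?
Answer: $\frac{26472}{43} \approx 615.63$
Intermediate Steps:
$P{\left(m \right)} = 4 + m^{2} - 6 m$ ($P{\left(m \right)} = \left(m^{2} - 6 m\right) + 4 = 4 + m^{2} - 6 m$)
$K = \frac{82}{43}$ ($K = \left(-82\right) \left(- \frac{1}{43}\right) = \frac{82}{43} \approx 1.907$)
$\left(K + 152\right) P{\left(0 \right)} = \left(\frac{82}{43} + 152\right) \left(4 + 0^{2} - 0\right) = \frac{6618 \left(4 + 0 + 0\right)}{43} = \frac{6618}{43} \cdot 4 = \frac{26472}{43}$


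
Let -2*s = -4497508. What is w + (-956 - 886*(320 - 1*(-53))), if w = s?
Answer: 1917320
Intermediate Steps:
s = 2248754 (s = -½*(-4497508) = 2248754)
w = 2248754
w + (-956 - 886*(320 - 1*(-53))) = 2248754 + (-956 - 886*(320 - 1*(-53))) = 2248754 + (-956 - 886*(320 + 53)) = 2248754 + (-956 - 886*373) = 2248754 + (-956 - 330478) = 2248754 - 331434 = 1917320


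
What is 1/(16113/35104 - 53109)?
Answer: -35104/1864322223 ≈ -1.8829e-5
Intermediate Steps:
1/(16113/35104 - 53109) = 1/(-1864322223/35104) = -35104/1864322223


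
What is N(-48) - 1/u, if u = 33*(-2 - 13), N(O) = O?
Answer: -23759/495 ≈ -47.998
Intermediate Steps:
u = -495 (u = 33*(-15) = -495)
N(-48) - 1/u = -48 - 1/(-495) = -48 - 1*(-1/495) = -48 + 1/495 = -23759/495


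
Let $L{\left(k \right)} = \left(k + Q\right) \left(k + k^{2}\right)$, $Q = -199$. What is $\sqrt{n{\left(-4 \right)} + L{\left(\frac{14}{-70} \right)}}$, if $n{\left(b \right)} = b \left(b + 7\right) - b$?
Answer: $\frac{2 \sqrt{3730}}{25} \approx 4.8859$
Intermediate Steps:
$n{\left(b \right)} = - b + b \left(7 + b\right)$ ($n{\left(b \right)} = b \left(7 + b\right) - b = - b + b \left(7 + b\right)$)
$L{\left(k \right)} = \left(-199 + k\right) \left(k + k^{2}\right)$ ($L{\left(k \right)} = \left(k - 199\right) \left(k + k^{2}\right) = \left(-199 + k\right) \left(k + k^{2}\right)$)
$\sqrt{n{\left(-4 \right)} + L{\left(\frac{14}{-70} \right)}} = \sqrt{- 4 \left(6 - 4\right) + \frac{14}{-70} \left(-199 + \left(\frac{14}{-70}\right)^{2} - 198 \frac{14}{-70}\right)} = \sqrt{\left(-4\right) 2 + 14 \left(- \frac{1}{70}\right) \left(-199 + \left(14 \left(- \frac{1}{70}\right)\right)^{2} - 198 \cdot 14 \left(- \frac{1}{70}\right)\right)} = \sqrt{-8 - \frac{-199 + \left(- \frac{1}{5}\right)^{2} - - \frac{198}{5}}{5}} = \sqrt{-8 - \frac{-199 + \frac{1}{25} + \frac{198}{5}}{5}} = \sqrt{-8 - - \frac{3984}{125}} = \sqrt{-8 + \frac{3984}{125}} = \sqrt{\frac{2984}{125}} = \frac{2 \sqrt{3730}}{25}$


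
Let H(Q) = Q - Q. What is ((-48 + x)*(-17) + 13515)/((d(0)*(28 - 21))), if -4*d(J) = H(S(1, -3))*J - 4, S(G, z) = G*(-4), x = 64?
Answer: 13243/7 ≈ 1891.9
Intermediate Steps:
S(G, z) = -4*G
H(Q) = 0
d(J) = 1 (d(J) = -(0*J - 4)/4 = -(0 - 4)/4 = -¼*(-4) = 1)
((-48 + x)*(-17) + 13515)/((d(0)*(28 - 21))) = ((-48 + 64)*(-17) + 13515)/((1*(28 - 21))) = (16*(-17) + 13515)/((1*7)) = (-272 + 13515)/7 = 13243*(⅐) = 13243/7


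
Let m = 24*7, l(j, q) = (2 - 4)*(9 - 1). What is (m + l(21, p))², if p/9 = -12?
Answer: 23104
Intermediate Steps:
p = -108 (p = 9*(-12) = -108)
l(j, q) = -16 (l(j, q) = -2*8 = -16)
m = 168
(m + l(21, p))² = (168 - 16)² = 152² = 23104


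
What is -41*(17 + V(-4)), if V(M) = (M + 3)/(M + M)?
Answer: -5617/8 ≈ -702.13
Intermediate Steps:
V(M) = (3 + M)/(2*M) (V(M) = (3 + M)/((2*M)) = (3 + M)*(1/(2*M)) = (3 + M)/(2*M))
-41*(17 + V(-4)) = -41*(17 + (1/2)*(3 - 4)/(-4)) = -41*(17 + (1/2)*(-1/4)*(-1)) = -41*(17 + 1/8) = -41*137/8 = -5617/8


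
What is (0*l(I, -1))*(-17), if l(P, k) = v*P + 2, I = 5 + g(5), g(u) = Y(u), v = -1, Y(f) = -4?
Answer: 0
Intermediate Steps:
g(u) = -4
I = 1 (I = 5 - 4 = 1)
l(P, k) = 2 - P (l(P, k) = -P + 2 = 2 - P)
(0*l(I, -1))*(-17) = (0*(2 - 1*1))*(-17) = (0*(2 - 1))*(-17) = (0*1)*(-17) = 0*(-17) = 0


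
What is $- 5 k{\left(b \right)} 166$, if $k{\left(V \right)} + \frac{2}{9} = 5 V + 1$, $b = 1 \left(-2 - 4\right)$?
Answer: $\frac{218290}{9} \approx 24254.0$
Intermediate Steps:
$b = -6$ ($b = 1 \left(-6\right) = -6$)
$k{\left(V \right)} = \frac{7}{9} + 5 V$ ($k{\left(V \right)} = - \frac{2}{9} + \left(5 V + 1\right) = - \frac{2}{9} + \left(1 + 5 V\right) = \frac{7}{9} + 5 V$)
$- 5 k{\left(b \right)} 166 = - 5 \left(\frac{7}{9} + 5 \left(-6\right)\right) 166 = - 5 \left(\frac{7}{9} - 30\right) 166 = \left(-5\right) \left(- \frac{263}{9}\right) 166 = \frac{1315}{9} \cdot 166 = \frac{218290}{9}$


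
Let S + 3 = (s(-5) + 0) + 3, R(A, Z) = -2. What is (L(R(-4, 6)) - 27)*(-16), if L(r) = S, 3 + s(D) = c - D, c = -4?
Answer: 464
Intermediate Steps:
s(D) = -7 - D (s(D) = -3 + (-4 - D) = -7 - D)
S = -2 (S = -3 + (((-7 - 1*(-5)) + 0) + 3) = -3 + (((-7 + 5) + 0) + 3) = -3 + ((-2 + 0) + 3) = -3 + (-2 + 3) = -3 + 1 = -2)
L(r) = -2
(L(R(-4, 6)) - 27)*(-16) = (-2 - 27)*(-16) = -29*(-16) = 464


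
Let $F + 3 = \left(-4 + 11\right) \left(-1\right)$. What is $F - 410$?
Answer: $-420$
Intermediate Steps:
$F = -10$ ($F = -3 + \left(-4 + 11\right) \left(-1\right) = -3 + 7 \left(-1\right) = -3 - 7 = -10$)
$F - 410 = -10 - 410 = -420$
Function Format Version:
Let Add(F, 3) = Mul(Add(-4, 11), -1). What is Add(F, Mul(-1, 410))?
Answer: -420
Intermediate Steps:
F = -10 (F = Add(-3, Mul(Add(-4, 11), -1)) = Add(-3, Mul(7, -1)) = Add(-3, -7) = -10)
Add(F, Mul(-1, 410)) = Add(-10, Mul(-1, 410)) = Add(-10, -410) = -420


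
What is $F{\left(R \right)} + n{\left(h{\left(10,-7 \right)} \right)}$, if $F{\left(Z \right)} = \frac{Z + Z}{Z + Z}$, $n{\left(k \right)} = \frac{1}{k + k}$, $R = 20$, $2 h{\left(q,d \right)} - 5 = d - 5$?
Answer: $\frac{6}{7} \approx 0.85714$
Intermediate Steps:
$h{\left(q,d \right)} = \frac{d}{2}$ ($h{\left(q,d \right)} = \frac{5}{2} + \frac{d - 5}{2} = \frac{5}{2} + \frac{-5 + d}{2} = \frac{5}{2} + \left(- \frac{5}{2} + \frac{d}{2}\right) = \frac{d}{2}$)
$n{\left(k \right)} = \frac{1}{2 k}$
$F{\left(Z \right)} = 1$ ($F{\left(Z \right)} = \frac{2 Z}{2 Z} = 2 Z \frac{1}{2 Z} = 1$)
$F{\left(R \right)} + n{\left(h{\left(10,-7 \right)} \right)} = 1 + \frac{1}{2 \cdot \frac{1}{2} \left(-7\right)} = 1 + \frac{1}{2 \left(- \frac{7}{2}\right)} = 1 + \frac{1}{2} \left(- \frac{2}{7}\right) = 1 - \frac{1}{7} = \frac{6}{7}$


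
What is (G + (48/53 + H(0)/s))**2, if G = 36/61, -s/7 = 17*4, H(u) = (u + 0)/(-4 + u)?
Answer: 23386896/10452289 ≈ 2.2375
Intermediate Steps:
H(u) = u/(-4 + u)
s = -476 (s = -119*4 = -7*68 = -476)
G = 36/61 (G = 36*(1/61) = 36/61 ≈ 0.59016)
(G + (48/53 + H(0)/s))**2 = (36/61 + (48/53 + (0/(-4 + 0))/(-476)))**2 = (36/61 + (48*(1/53) + (0/(-4))*(-1/476)))**2 = (36/61 + (48/53 + (0*(-1/4))*(-1/476)))**2 = (36/61 + (48/53 + 0*(-1/476)))**2 = (36/61 + (48/53 + 0))**2 = (36/61 + 48/53)**2 = (4836/3233)**2 = 23386896/10452289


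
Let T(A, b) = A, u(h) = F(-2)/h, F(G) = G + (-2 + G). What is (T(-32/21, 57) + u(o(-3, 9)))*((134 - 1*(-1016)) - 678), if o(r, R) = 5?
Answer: -134992/105 ≈ -1285.6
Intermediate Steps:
F(G) = -2 + 2*G
u(h) = -6/h (u(h) = (-2 + 2*(-2))/h = (-2 - 4)/h = -6/h)
(T(-32/21, 57) + u(o(-3, 9)))*((134 - 1*(-1016)) - 678) = (-32/21 - 6/5)*((134 - 1*(-1016)) - 678) = (-32*1/21 - 6*1/5)*((134 + 1016) - 678) = (-32/21 - 6/5)*(1150 - 678) = -286/105*472 = -134992/105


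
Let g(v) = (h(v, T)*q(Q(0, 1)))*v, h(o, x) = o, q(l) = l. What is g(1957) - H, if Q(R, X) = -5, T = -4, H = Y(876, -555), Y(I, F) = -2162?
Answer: -19147083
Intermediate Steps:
H = -2162
g(v) = -5*v**2 (g(v) = (v*(-5))*v = (-5*v)*v = -5*v**2)
g(1957) - H = -5*1957**2 - 1*(-2162) = -5*3829849 + 2162 = -19149245 + 2162 = -19147083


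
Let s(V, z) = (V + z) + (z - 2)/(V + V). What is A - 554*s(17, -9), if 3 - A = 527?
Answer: -81205/17 ≈ -4776.8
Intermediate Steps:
s(V, z) = V + z + (-2 + z)/(2*V) (s(V, z) = (V + z) + (-2 + z)/((2*V)) = (V + z) + (-2 + z)*(1/(2*V)) = (V + z) + (-2 + z)/(2*V) = V + z + (-2 + z)/(2*V))
A = -524 (A = 3 - 1*527 = 3 - 527 = -524)
A - 554*s(17, -9) = -524 - 554*(-1 + (½)*(-9) + 17*(17 - 9))/17 = -524 - 554*(-1 - 9/2 + 17*8)/17 = -524 - 554*(-1 - 9/2 + 136)/17 = -524 - 554*261/(17*2) = -524 - 554*261/34 = -524 - 72297/17 = -81205/17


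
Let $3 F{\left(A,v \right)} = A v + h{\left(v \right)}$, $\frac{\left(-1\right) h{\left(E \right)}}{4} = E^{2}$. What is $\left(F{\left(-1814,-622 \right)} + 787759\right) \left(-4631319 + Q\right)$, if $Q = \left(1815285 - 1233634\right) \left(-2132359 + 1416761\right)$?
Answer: $- \frac{809177198924705233}{3} \approx -2.6973 \cdot 10^{17}$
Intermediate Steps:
$h{\left(E \right)} = - 4 E^{2}$
$F{\left(A,v \right)} = - \frac{4 v^{2}}{3} + \frac{A v}{3}$ ($F{\left(A,v \right)} = \frac{A v - 4 v^{2}}{3} = \frac{- 4 v^{2} + A v}{3} = - \frac{4 v^{2}}{3} + \frac{A v}{3}$)
$Q = -416228292298$ ($Q = 581651 \left(-715598\right) = -416228292298$)
$\left(F{\left(-1814,-622 \right)} + 787759\right) \left(-4631319 + Q\right) = \left(\frac{1}{3} \left(-622\right) \left(-1814 - -2488\right) + 787759\right) \left(-4631319 - 416228292298\right) = \left(\frac{1}{3} \left(-622\right) \left(-1814 + 2488\right) + 787759\right) \left(-416232923617\right) = \left(\frac{1}{3} \left(-622\right) 674 + 787759\right) \left(-416232923617\right) = \left(- \frac{419228}{3} + 787759\right) \left(-416232923617\right) = \frac{1944049}{3} \left(-416232923617\right) = - \frac{809177198924705233}{3}$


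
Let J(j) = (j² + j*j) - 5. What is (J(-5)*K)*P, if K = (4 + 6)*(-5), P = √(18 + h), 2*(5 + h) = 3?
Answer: -1125*√58 ≈ -8567.8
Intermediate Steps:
h = -7/2 (h = -5 + (½)*3 = -5 + 3/2 = -7/2 ≈ -3.5000)
J(j) = -5 + 2*j² (J(j) = (j² + j²) - 5 = 2*j² - 5 = -5 + 2*j²)
P = √58/2 (P = √(18 - 7/2) = √(29/2) = √58/2 ≈ 3.8079)
K = -50 (K = 10*(-5) = -50)
(J(-5)*K)*P = ((-5 + 2*(-5)²)*(-50))*(√58/2) = ((-5 + 2*25)*(-50))*(√58/2) = ((-5 + 50)*(-50))*(√58/2) = (45*(-50))*(√58/2) = -1125*√58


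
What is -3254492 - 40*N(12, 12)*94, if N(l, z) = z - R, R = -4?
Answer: -3314652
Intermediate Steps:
N(l, z) = 4 + z (N(l, z) = z - 1*(-4) = z + 4 = 4 + z)
-3254492 - 40*N(12, 12)*94 = -3254492 - 40*(4 + 12)*94 = -3254492 - 40*16*94 = -3254492 - 640*94 = -3254492 - 1*60160 = -3254492 - 60160 = -3314652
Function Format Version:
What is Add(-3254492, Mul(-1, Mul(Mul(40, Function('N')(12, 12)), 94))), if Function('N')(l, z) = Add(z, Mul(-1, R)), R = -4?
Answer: -3314652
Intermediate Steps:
Function('N')(l, z) = Add(4, z) (Function('N')(l, z) = Add(z, Mul(-1, -4)) = Add(z, 4) = Add(4, z))
Add(-3254492, Mul(-1, Mul(Mul(40, Function('N')(12, 12)), 94))) = Add(-3254492, Mul(-1, Mul(Mul(40, Add(4, 12)), 94))) = Add(-3254492, Mul(-1, Mul(Mul(40, 16), 94))) = Add(-3254492, Mul(-1, Mul(640, 94))) = Add(-3254492, Mul(-1, 60160)) = Add(-3254492, -60160) = -3314652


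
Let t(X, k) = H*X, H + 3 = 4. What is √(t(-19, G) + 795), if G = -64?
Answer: 2*√194 ≈ 27.857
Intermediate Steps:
H = 1 (H = -3 + 4 = 1)
t(X, k) = X (t(X, k) = 1*X = X)
√(t(-19, G) + 795) = √(-19 + 795) = √776 = 2*√194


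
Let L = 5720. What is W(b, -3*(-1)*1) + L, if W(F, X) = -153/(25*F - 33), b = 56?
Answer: 7819087/1367 ≈ 5719.9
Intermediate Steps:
W(F, X) = -153/(-33 + 25*F)
W(b, -3*(-1)*1) + L = -153/(-33 + 25*56) + 5720 = -153/(-33 + 1400) + 5720 = -153/1367 + 5720 = 7819087/1367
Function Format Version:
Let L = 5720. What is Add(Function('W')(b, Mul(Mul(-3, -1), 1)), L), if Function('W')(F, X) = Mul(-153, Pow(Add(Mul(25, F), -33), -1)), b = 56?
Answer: Rational(7819087, 1367) ≈ 5719.9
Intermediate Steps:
Function('W')(F, X) = Mul(-153, Pow(Add(-33, Mul(25, F)), -1))
Add(Function('W')(b, Mul(Mul(-3, -1), 1)), L) = Add(Mul(-153, Pow(Add(-33, Mul(25, 56)), -1)), 5720) = Add(Mul(-153, Pow(Add(-33, 1400), -1)), 5720) = Add(Mul(-153, Pow(1367, -1)), 5720) = Add(Mul(-153, Rational(1, 1367)), 5720) = Add(Rational(-153, 1367), 5720) = Rational(7819087, 1367)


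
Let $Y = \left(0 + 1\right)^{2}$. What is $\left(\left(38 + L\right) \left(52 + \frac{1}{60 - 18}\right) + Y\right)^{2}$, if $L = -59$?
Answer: $\frac{4765489}{4} \approx 1.1914 \cdot 10^{6}$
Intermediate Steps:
$Y = 1$ ($Y = 1^{2} = 1$)
$\left(\left(38 + L\right) \left(52 + \frac{1}{60 - 18}\right) + Y\right)^{2} = \left(\left(38 - 59\right) \left(52 + \frac{1}{60 - 18}\right) + 1\right)^{2} = \left(- 21 \left(52 + \frac{1}{42}\right) + 1\right)^{2} = \left(\left(-21\right) \frac{2185}{42} + 1\right)^{2} = \left(- \frac{2185}{2} + 1\right)^{2} = \left(- \frac{2183}{2}\right)^{2} = \frac{4765489}{4}$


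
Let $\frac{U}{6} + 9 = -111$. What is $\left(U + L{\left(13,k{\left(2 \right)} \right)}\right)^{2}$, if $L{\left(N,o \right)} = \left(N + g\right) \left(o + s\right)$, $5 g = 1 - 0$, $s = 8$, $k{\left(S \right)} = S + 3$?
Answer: $\frac{7518564}{25} \approx 3.0074 \cdot 10^{5}$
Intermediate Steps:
$k{\left(S \right)} = 3 + S$
$U = -720$ ($U = -54 + 6 \left(-111\right) = -54 - 666 = -720$)
$g = \frac{1}{5}$ ($g = \frac{1 - 0}{5} = \frac{1 + 0}{5} = \frac{1}{5} \cdot 1 = \frac{1}{5} \approx 0.2$)
$L{\left(N,o \right)} = \left(8 + o\right) \left(\frac{1}{5} + N\right)$ ($L{\left(N,o \right)} = \left(N + \frac{1}{5}\right) \left(o + 8\right) = \left(\frac{1}{5} + N\right) \left(8 + o\right) = \left(8 + o\right) \left(\frac{1}{5} + N\right)$)
$\left(U + L{\left(13,k{\left(2 \right)} \right)}\right)^{2} = \left(-720 + \left(\frac{8}{5} + 8 \cdot 13 + \frac{3 + 2}{5} + 13 \left(3 + 2\right)\right)\right)^{2} = \left(-720 + \left(\frac{8}{5} + 104 + \frac{1}{5} \cdot 5 + 13 \cdot 5\right)\right)^{2} = \left(-720 + \left(\frac{8}{5} + 104 + 1 + 65\right)\right)^{2} = \left(-720 + \frac{858}{5}\right)^{2} = \left(- \frac{2742}{5}\right)^{2} = \frac{7518564}{25}$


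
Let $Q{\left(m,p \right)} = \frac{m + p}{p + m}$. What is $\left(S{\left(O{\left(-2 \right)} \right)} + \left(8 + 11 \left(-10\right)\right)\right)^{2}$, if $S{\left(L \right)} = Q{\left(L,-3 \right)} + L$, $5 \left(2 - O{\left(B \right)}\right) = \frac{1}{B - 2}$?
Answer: $\frac{3916441}{400} \approx 9791.1$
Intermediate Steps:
$O{\left(B \right)} = 2 - \frac{1}{5 \left(-2 + B\right)}$ ($O{\left(B \right)} = 2 - \frac{1}{5 \left(B - 2\right)} = 2 - \frac{1}{5 \left(-2 + B\right)}$)
$Q{\left(m,p \right)} = 1$ ($Q{\left(m,p \right)} = \frac{m + p}{m + p} = 1$)
$S{\left(L \right)} = 1 + L$
$\left(S{\left(O{\left(-2 \right)} \right)} + \left(8 + 11 \left(-10\right)\right)\right)^{2} = \left(\left(1 + \frac{-21 + 10 \left(-2\right)}{5 \left(-2 - 2\right)}\right) + \left(8 + 11 \left(-10\right)\right)\right)^{2} = \left(\left(1 + \frac{-21 - 20}{5 \left(-4\right)}\right) + \left(8 - 110\right)\right)^{2} = \left(\left(1 + \frac{1}{5} \left(- \frac{1}{4}\right) \left(-41\right)\right) - 102\right)^{2} = \left(\left(1 + \frac{41}{20}\right) - 102\right)^{2} = \left(\frac{61}{20} - 102\right)^{2} = \left(- \frac{1979}{20}\right)^{2} = \frac{3916441}{400}$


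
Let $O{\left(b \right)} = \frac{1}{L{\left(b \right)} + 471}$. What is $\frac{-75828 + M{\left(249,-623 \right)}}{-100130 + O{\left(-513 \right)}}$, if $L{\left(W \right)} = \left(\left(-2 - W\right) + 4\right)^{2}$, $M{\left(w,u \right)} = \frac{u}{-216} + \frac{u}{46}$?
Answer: $\frac{544050766796}{718311792933} \approx 0.7574$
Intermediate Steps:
$M{\left(w,u \right)} = \frac{85 u}{4968}$ ($M{\left(w,u \right)} = u \left(- \frac{1}{216}\right) + u \frac{1}{46} = - \frac{u}{216} + \frac{u}{46} = \frac{85 u}{4968}$)
$L{\left(W \right)} = \left(2 - W\right)^{2}$
$O{\left(b \right)} = \frac{1}{471 + \left(-2 + b\right)^{2}}$ ($O{\left(b \right)} = \frac{1}{\left(-2 + b\right)^{2} + 471} = \frac{1}{471 + \left(-2 + b\right)^{2}}$)
$\frac{-75828 + M{\left(249,-623 \right)}}{-100130 + O{\left(-513 \right)}} = \frac{-75828 + \frac{85}{4968} \left(-623\right)}{-100130 + \frac{1}{471 + \left(-2 - 513\right)^{2}}} = \frac{-75828 - \frac{52955}{4968}}{-100130 + \frac{1}{471 + \left(-515\right)^{2}}} = - \frac{376766459}{4968 \left(-100130 + \frac{1}{471 + 265225}\right)} = - \frac{376766459}{4968 \left(-100130 + \frac{1}{265696}\right)} = - \frac{376766459}{4968 \left(- \frac{26604140479}{265696}\right)} = \left(- \frac{376766459}{4968}\right) \left(- \frac{265696}{26604140479}\right) = \frac{544050766796}{718311792933}$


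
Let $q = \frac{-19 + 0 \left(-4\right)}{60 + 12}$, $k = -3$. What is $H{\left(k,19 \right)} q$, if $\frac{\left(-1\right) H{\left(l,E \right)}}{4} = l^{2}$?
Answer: $\frac{19}{2} \approx 9.5$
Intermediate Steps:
$q = - \frac{19}{72}$ ($q = \frac{-19 + 0}{72} = \left(-19\right) \frac{1}{72} = - \frac{19}{72} \approx -0.26389$)
$H{\left(l,E \right)} = - 4 l^{2}$
$H{\left(k,19 \right)} q = - 4 \left(-3\right)^{2} \left(- \frac{19}{72}\right) = \left(-4\right) 9 \left(- \frac{19}{72}\right) = \left(-36\right) \left(- \frac{19}{72}\right) = \frac{19}{2}$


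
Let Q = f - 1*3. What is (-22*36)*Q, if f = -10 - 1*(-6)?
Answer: 5544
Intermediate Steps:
f = -4 (f = -10 + 6 = -4)
Q = -7 (Q = -4 - 1*3 = -4 - 3 = -7)
(-22*36)*Q = -22*36*(-7) = -792*(-7) = 5544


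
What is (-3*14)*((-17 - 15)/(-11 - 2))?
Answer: -1344/13 ≈ -103.38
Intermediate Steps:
(-3*14)*((-17 - 15)/(-11 - 2)) = -(-1344)/(-13) = -(-1344)*(-1)/13 = -42*32/13 = -1344/13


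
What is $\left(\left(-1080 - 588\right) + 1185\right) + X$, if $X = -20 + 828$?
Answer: $325$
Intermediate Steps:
$X = 808$
$\left(\left(-1080 - 588\right) + 1185\right) + X = \left(\left(-1080 - 588\right) + 1185\right) + 808 = \left(-1668 + 1185\right) + 808 = -483 + 808 = 325$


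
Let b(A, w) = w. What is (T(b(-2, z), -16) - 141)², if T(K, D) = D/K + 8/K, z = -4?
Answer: 19321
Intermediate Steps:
T(K, D) = 8/K + D/K
(T(b(-2, z), -16) - 141)² = ((8 - 16)/(-4) - 141)² = (-¼*(-8) - 141)² = (2 - 141)² = (-139)² = 19321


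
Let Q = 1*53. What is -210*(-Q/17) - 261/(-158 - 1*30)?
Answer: 2096877/3196 ≈ 656.09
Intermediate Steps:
Q = 53
-210*(-Q/17) - 261/(-158 - 1*30) = -210/((-17/53)) - 261/(-158 - 1*30) = -210/((-17*1/53)) - 261/(-158 - 30) = -210/(-17/53) - 261/(-188) = -210*(-53/17) - 261*(-1/188) = 11130/17 + 261/188 = 2096877/3196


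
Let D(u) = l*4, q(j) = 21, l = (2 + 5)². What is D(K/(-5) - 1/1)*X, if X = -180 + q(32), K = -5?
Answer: -31164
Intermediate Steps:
l = 49 (l = 7² = 49)
D(u) = 196 (D(u) = 49*4 = 196)
X = -159 (X = -180 + 21 = -159)
D(K/(-5) - 1/1)*X = 196*(-159) = -31164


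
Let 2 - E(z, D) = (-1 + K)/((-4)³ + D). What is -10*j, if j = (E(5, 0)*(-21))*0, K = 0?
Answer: 0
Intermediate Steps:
E(z, D) = 2 + 1/(-64 + D) (E(z, D) = 2 - (-1 + 0)/((-4)³ + D) = 2 - (-1)/(-64 + D) = 2 + 1/(-64 + D))
j = 0 (j = (((-127 + 2*0)/(-64 + 0))*(-21))*0 = (((-127 + 0)/(-64))*(-21))*0 = (-1/64*(-127)*(-21))*0 = ((127/64)*(-21))*0 = -2667/64*0 = 0)
-10*j = -10*0 = 0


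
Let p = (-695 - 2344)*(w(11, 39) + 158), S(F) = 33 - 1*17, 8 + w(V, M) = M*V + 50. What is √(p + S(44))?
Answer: I*√1911515 ≈ 1382.6*I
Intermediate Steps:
w(V, M) = 42 + M*V (w(V, M) = -8 + (M*V + 50) = -8 + (50 + M*V) = 42 + M*V)
S(F) = 16 (S(F) = 33 - 17 = 16)
p = -1911531 (p = (-695 - 2344)*((42 + 39*11) + 158) = -3039*((42 + 429) + 158) = -3039*(471 + 158) = -3039*629 = -1911531)
√(p + S(44)) = √(-1911531 + 16) = √(-1911515) = I*√1911515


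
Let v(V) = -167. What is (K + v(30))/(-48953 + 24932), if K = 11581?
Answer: -11414/24021 ≈ -0.47517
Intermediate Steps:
(K + v(30))/(-48953 + 24932) = (11581 - 167)/(-48953 + 24932) = 11414/(-24021) = 11414*(-1/24021) = -11414/24021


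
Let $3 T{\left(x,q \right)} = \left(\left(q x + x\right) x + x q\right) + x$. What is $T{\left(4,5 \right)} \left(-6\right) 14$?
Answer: $-3360$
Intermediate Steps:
$T{\left(x,q \right)} = \frac{x}{3} + \frac{q x}{3} + \frac{x \left(x + q x\right)}{3}$ ($T{\left(x,q \right)} = \frac{\left(\left(q x + x\right) x + x q\right) + x}{3} = \frac{\left(\left(x + q x\right) x + q x\right) + x}{3} = \frac{\left(x \left(x + q x\right) + q x\right) + x}{3} = \frac{\left(q x + x \left(x + q x\right)\right) + x}{3} = \frac{x + q x + x \left(x + q x\right)}{3} = \frac{x}{3} + \frac{q x}{3} + \frac{x \left(x + q x\right)}{3}$)
$T{\left(4,5 \right)} \left(-6\right) 14 = \frac{1}{3} \cdot 4 \left(1 + 5 + 4 + 5 \cdot 4\right) \left(-6\right) 14 = \frac{1}{3} \cdot 4 \left(1 + 5 + 4 + 20\right) \left(-6\right) 14 = \frac{1}{3} \cdot 4 \cdot 30 \left(-6\right) 14 = 40 \left(-6\right) 14 = \left(-240\right) 14 = -3360$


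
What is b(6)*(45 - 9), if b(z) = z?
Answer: 216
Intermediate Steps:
b(6)*(45 - 9) = 6*(45 - 9) = 6*36 = 216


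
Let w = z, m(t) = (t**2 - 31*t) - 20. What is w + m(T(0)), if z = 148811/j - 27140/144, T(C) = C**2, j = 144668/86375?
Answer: 57705258895/651006 ≈ 88640.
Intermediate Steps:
j = 144668/86375 (j = 144668*(1/86375) = 144668/86375 ≈ 1.6749)
m(t) = -20 + t**2 - 31*t
z = 57718279015/651006 (z = 148811/(144668/86375) - 27140/144 = 148811*(86375/144668) - 27140*1/144 = 12853550125/144668 - 6785/36 = 57718279015/651006 ≈ 88660.)
w = 57718279015/651006 ≈ 88660.
w + m(T(0)) = 57718279015/651006 + (-20 + (0**2)**2 - 31*0**2) = 57718279015/651006 + (-20 + 0**2 - 31*0) = 57718279015/651006 + (-20 + 0 + 0) = 57718279015/651006 - 20 = 57705258895/651006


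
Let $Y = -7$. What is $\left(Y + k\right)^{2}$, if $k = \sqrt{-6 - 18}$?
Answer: $25 - 28 i \sqrt{6} \approx 25.0 - 68.586 i$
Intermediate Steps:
$k = 2 i \sqrt{6}$ ($k = \sqrt{-24} = 2 i \sqrt{6} \approx 4.899 i$)
$\left(Y + k\right)^{2} = \left(-7 + 2 i \sqrt{6}\right)^{2}$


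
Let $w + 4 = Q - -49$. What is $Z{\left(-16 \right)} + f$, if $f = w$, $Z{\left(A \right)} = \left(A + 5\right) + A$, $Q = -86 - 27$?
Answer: $-95$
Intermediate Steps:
$Q = -113$ ($Q = -86 - 27 = -113$)
$Z{\left(A \right)} = 5 + 2 A$ ($Z{\left(A \right)} = \left(5 + A\right) + A = 5 + 2 A$)
$w = -68$ ($w = -4 - 64 = -68$)
$f = -68$
$Z{\left(-16 \right)} + f = \left(5 + 2 \left(-16\right)\right) - 68 = \left(5 - 32\right) - 68 = -27 - 68 = -95$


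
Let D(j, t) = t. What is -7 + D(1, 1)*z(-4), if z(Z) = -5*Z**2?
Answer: -87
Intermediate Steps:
-7 + D(1, 1)*z(-4) = -7 + 1*(-5*(-4)**2) = -7 + 1*(-5*16) = -7 + 1*(-80) = -7 - 80 = -87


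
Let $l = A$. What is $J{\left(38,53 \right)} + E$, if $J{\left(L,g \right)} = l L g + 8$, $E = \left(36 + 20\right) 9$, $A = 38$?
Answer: $77044$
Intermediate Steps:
$E = 504$ ($E = 56 \cdot 9 = 504$)
$l = 38$
$J{\left(L,g \right)} = 8 + 38 L g$ ($J{\left(L,g \right)} = 38 L g + 8 = 8 + 38 L g$)
$J{\left(38,53 \right)} + E = \left(8 + 38 \cdot 38 \cdot 53\right) + 504 = \left(8 + 76532\right) + 504 = 76540 + 504 = 77044$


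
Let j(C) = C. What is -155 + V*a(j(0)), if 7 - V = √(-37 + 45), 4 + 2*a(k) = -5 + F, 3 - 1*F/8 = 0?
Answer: -205/2 - 15*√2 ≈ -123.71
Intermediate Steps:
F = 24 (F = 24 - 8*0 = 24 + 0 = 24)
a(k) = 15/2 (a(k) = -2 + (-5 + 24)/2 = -2 + (½)*19 = -2 + 19/2 = 15/2)
V = 7 - 2*√2 (V = 7 - √(-37 + 45) = 7 - √8 = 7 - 2*√2 ≈ 4.1716)
-155 + V*a(j(0)) = -155 + (7 - 2*√2)*(15/2) = -155 + (105/2 - 15*√2) = -205/2 - 15*√2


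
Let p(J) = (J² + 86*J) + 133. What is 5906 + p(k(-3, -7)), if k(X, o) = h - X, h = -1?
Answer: 6215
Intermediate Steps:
k(X, o) = -1 - X
p(J) = 133 + J² + 86*J
5906 + p(k(-3, -7)) = 5906 + (133 + (-1 - 1*(-3))² + 86*(-1 - 1*(-3))) = 5906 + (133 + (-1 + 3)² + 86*(-1 + 3)) = 5906 + (133 + 2² + 86*2) = 5906 + (133 + 4 + 172) = 5906 + 309 = 6215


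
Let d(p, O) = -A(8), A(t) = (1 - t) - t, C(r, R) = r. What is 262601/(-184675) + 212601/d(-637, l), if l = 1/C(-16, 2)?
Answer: 2617210044/184675 ≈ 14172.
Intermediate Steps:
l = -1/16 (l = 1/(-16) = -1/16 ≈ -0.062500)
A(t) = 1 - 2*t
d(p, O) = 15 (d(p, O) = -(1 - 2*8) = -(1 - 16) = -1*(-15) = 15)
262601/(-184675) + 212601/d(-637, l) = 262601/(-184675) + 212601/15 = 262601*(-1/184675) + 212601*(1/15) = -262601/184675 + 70867/5 = 2617210044/184675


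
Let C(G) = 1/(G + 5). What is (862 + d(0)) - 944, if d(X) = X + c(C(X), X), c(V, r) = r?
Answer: -82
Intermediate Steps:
C(G) = 1/(5 + G)
d(X) = 2*X (d(X) = X + X = 2*X)
(862 + d(0)) - 944 = (862 + 2*0) - 944 = (862 + 0) - 944 = 862 - 944 = -82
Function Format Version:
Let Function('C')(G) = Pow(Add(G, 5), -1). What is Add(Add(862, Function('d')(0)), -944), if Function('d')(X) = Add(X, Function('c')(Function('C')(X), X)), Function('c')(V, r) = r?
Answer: -82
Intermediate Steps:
Function('C')(G) = Pow(Add(5, G), -1)
Function('d')(X) = Mul(2, X) (Function('d')(X) = Add(X, X) = Mul(2, X))
Add(Add(862, Function('d')(0)), -944) = Add(Add(862, Mul(2, 0)), -944) = Add(Add(862, 0), -944) = Add(862, -944) = -82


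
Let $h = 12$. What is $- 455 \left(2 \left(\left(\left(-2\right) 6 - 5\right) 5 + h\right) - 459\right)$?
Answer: $275275$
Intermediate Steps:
$- 455 \left(2 \left(\left(\left(-2\right) 6 - 5\right) 5 + h\right) - 459\right) = - 455 \left(2 \left(\left(\left(-2\right) 6 - 5\right) 5 + 12\right) - 459\right) = - 455 \left(2 \left(\left(-12 - 5\right) 5 + 12\right) - 459\right) = - 455 \left(2 \left(\left(-17\right) 5 + 12\right) - 459\right) = - 455 \left(2 \left(-85 + 12\right) - 459\right) = - 455 \left(2 \left(-73\right) - 459\right) = - 455 \left(-146 - 459\right) = \left(-455\right) \left(-605\right) = 275275$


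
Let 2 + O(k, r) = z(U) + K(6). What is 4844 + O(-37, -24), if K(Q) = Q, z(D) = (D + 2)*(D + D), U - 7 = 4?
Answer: 5134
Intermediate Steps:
U = 11 (U = 7 + 4 = 11)
z(D) = 2*D*(2 + D) (z(D) = (2 + D)*(2*D) = 2*D*(2 + D))
O(k, r) = 290 (O(k, r) = -2 + (2*11*(2 + 11) + 6) = -2 + (2*11*13 + 6) = -2 + (286 + 6) = -2 + 292 = 290)
4844 + O(-37, -24) = 4844 + 290 = 5134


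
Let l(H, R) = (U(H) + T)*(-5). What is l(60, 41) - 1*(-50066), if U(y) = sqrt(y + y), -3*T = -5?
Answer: 150173/3 - 10*sqrt(30) ≈ 50003.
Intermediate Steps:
T = 5/3 (T = -1/3*(-5) = 5/3 ≈ 1.6667)
U(y) = sqrt(2)*sqrt(y) (U(y) = sqrt(2*y) = sqrt(2)*sqrt(y))
l(H, R) = -25/3 - 5*sqrt(2)*sqrt(H) (l(H, R) = (sqrt(2)*sqrt(H) + 5/3)*(-5) = (5/3 + sqrt(2)*sqrt(H))*(-5) = -25/3 - 5*sqrt(2)*sqrt(H))
l(60, 41) - 1*(-50066) = (-25/3 - 5*sqrt(2)*sqrt(60)) - 1*(-50066) = (-25/3 - 5*sqrt(2)*2*sqrt(15)) + 50066 = (-25/3 - 10*sqrt(30)) + 50066 = 150173/3 - 10*sqrt(30)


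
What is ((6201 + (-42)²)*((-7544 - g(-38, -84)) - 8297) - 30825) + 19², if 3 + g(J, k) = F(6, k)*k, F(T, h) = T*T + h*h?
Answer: 4618793386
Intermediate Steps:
F(T, h) = T² + h²
g(J, k) = -3 + k*(36 + k²) (g(J, k) = -3 + (6² + k²)*k = -3 + (36 + k²)*k = -3 + k*(36 + k²))
((6201 + (-42)²)*((-7544 - g(-38, -84)) - 8297) - 30825) + 19² = ((6201 + (-42)²)*((-7544 - (-3 - 84*(36 + (-84)²))) - 8297) - 30825) + 19² = ((6201 + 1764)*((-7544 - (-3 - 84*(36 + 7056))) - 8297) - 30825) + 361 = (7965*((-7544 - (-3 - 84*7092)) - 8297) - 30825) + 361 = (7965*((-7544 - (-3 - 595728)) - 8297) - 30825) + 361 = (7965*((-7544 - 1*(-595731)) - 8297) - 30825) + 361 = (7965*((-7544 + 595731) - 8297) - 30825) + 361 = (7965*(588187 - 8297) - 30825) + 361 = (7965*579890 - 30825) + 361 = (4618823850 - 30825) + 361 = 4618793025 + 361 = 4618793386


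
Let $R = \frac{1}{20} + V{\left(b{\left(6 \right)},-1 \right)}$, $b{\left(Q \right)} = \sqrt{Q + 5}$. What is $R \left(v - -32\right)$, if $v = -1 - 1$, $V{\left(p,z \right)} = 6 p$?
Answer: $\frac{3}{2} + 180 \sqrt{11} \approx 598.49$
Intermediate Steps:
$b{\left(Q \right)} = \sqrt{5 + Q}$
$v = -2$ ($v = -1 - 1 = -2$)
$R = \frac{1}{20} + 6 \sqrt{11}$ ($R = \frac{1}{20} + 6 \sqrt{5 + 6} = \frac{1}{20} + 6 \sqrt{11} \approx 19.95$)
$R \left(v - -32\right) = \left(\frac{1}{20} + 6 \sqrt{11}\right) \left(-2 - -32\right) = \left(\frac{1}{20} + 6 \sqrt{11}\right) \left(-2 + 32\right) = \left(\frac{1}{20} + 6 \sqrt{11}\right) 30 = \frac{3}{2} + 180 \sqrt{11}$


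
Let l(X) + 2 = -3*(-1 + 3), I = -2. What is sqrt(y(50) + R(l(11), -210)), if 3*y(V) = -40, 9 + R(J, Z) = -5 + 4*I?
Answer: I*sqrt(318)/3 ≈ 5.9442*I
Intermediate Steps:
l(X) = -8 (l(X) = -2 - 3*(-1 + 3) = -2 - 3*2 = -2 - 6 = -8)
R(J, Z) = -22 (R(J, Z) = -9 + (-5 + 4*(-2)) = -9 + (-5 - 8) = -9 - 13 = -22)
y(V) = -40/3 (y(V) = (1/3)*(-40) = -40/3)
sqrt(y(50) + R(l(11), -210)) = sqrt(-40/3 - 22) = sqrt(-106/3) = I*sqrt(318)/3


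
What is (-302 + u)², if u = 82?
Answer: 48400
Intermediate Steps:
(-302 + u)² = (-302 + 82)² = (-220)² = 48400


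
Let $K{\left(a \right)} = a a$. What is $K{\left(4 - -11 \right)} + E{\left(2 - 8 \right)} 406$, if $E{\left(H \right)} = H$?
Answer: $-2211$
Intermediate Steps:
$K{\left(a \right)} = a^{2}$
$K{\left(4 - -11 \right)} + E{\left(2 - 8 \right)} 406 = \left(4 - -11\right)^{2} + \left(2 - 8\right) 406 = \left(4 + 11\right)^{2} + \left(2 - 8\right) 406 = 15^{2} - 2436 = 225 - 2436 = -2211$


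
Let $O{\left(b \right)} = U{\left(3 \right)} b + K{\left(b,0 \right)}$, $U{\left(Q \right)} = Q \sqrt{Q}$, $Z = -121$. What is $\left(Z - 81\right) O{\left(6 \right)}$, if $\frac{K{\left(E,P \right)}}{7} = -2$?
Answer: $2828 - 3636 \sqrt{3} \approx -3469.7$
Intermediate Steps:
$K{\left(E,P \right)} = -14$ ($K{\left(E,P \right)} = 7 \left(-2\right) = -14$)
$U{\left(Q \right)} = Q^{\frac{3}{2}}$
$O{\left(b \right)} = -14 + 3 b \sqrt{3}$ ($O{\left(b \right)} = 3^{\frac{3}{2}} b - 14 = 3 \sqrt{3} b - 14 = 3 b \sqrt{3} - 14 = -14 + 3 b \sqrt{3}$)
$\left(Z - 81\right) O{\left(6 \right)} = \left(-121 - 81\right) \left(-14 + 3 \cdot 6 \sqrt{3}\right) = - 202 \left(-14 + 18 \sqrt{3}\right) = 2828 - 3636 \sqrt{3}$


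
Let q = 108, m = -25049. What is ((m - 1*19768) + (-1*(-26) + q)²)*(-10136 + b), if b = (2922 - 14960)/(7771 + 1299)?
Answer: 1234874816719/4535 ≈ 2.7230e+8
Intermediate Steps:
b = -6019/4535 (b = -12038/9070 = -12038*1/9070 = -6019/4535 ≈ -1.3272)
((m - 1*19768) + (-1*(-26) + q)²)*(-10136 + b) = ((-25049 - 1*19768) + (-1*(-26) + 108)²)*(-10136 - 6019/4535) = ((-25049 - 19768) + (26 + 108)²)*(-45972779/4535) = (-44817 + 134²)*(-45972779/4535) = (-44817 + 17956)*(-45972779/4535) = -26861*(-45972779/4535) = 1234874816719/4535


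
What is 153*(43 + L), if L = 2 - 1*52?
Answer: -1071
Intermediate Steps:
L = -50 (L = 2 - 52 = -50)
153*(43 + L) = 153*(43 - 50) = 153*(-7) = -1071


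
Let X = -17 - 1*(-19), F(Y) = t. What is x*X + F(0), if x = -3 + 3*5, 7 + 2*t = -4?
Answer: 37/2 ≈ 18.500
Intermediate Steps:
t = -11/2 (t = -7/2 + (1/2)*(-4) = -7/2 - 2 = -11/2 ≈ -5.5000)
F(Y) = -11/2
x = 12 (x = -3 + 15 = 12)
X = 2 (X = -17 + 19 = 2)
x*X + F(0) = 12*2 - 11/2 = 24 - 11/2 = 37/2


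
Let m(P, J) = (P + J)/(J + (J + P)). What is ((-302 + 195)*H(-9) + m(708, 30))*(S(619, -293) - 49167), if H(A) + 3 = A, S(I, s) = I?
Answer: -1996233075/32 ≈ -6.2382e+7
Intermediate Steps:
m(P, J) = (J + P)/(P + 2*J)
H(A) = -3 + A
((-302 + 195)*H(-9) + m(708, 30))*(S(619, -293) - 49167) = ((-302 + 195)*(-3 - 9) + (30 + 708)/(708 + 2*30))*(619 - 49167) = (-107*(-12) + 738/(708 + 60))*(-48548) = (1284 + 738/768)*(-48548) = (1284 + (1/768)*738)*(-48548) = (1284 + 123/128)*(-48548) = (164475/128)*(-48548) = -1996233075/32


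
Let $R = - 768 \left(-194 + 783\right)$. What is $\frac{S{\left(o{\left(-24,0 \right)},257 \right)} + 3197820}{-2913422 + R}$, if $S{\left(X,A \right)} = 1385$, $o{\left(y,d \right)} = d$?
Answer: $- \frac{3199205}{3365774} \approx -0.95051$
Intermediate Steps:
$R = -452352$ ($R = \left(-768\right) 589 = -452352$)
$\frac{S{\left(o{\left(-24,0 \right)},257 \right)} + 3197820}{-2913422 + R} = \frac{1385 + 3197820}{-2913422 - 452352} = \frac{3199205}{-3365774} = 3199205 \left(- \frac{1}{3365774}\right) = - \frac{3199205}{3365774}$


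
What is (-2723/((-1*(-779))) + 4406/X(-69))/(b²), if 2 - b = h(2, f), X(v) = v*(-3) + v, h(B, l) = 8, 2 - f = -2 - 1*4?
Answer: 764125/967518 ≈ 0.78978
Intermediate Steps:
f = 8 (f = 2 - (-2 - 1*4) = 2 - (-2 - 4) = 2 - 1*(-6) = 2 + 6 = 8)
X(v) = -2*v (X(v) = -3*v + v = -2*v)
b = -6 (b = 2 - 1*8 = 2 - 8 = -6)
(-2723/((-1*(-779))) + 4406/X(-69))/(b²) = (-2723/((-1*(-779))) + 4406/((-2*(-69))))/((-6)²) = (-2723/779 + 4406/138)/36 = (-2723*1/779 + 4406*(1/138))*(1/36) = (-2723/779 + 2203/69)*(1/36) = (1528250/53751)*(1/36) = 764125/967518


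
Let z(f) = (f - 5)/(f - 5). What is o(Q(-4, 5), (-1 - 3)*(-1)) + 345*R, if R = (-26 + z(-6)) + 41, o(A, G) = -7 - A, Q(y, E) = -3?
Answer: 5516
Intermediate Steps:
z(f) = 1 (z(f) = (-5 + f)/(-5 + f) = 1)
R = 16 (R = (-26 + 1) + 41 = -25 + 41 = 16)
o(Q(-4, 5), (-1 - 3)*(-1)) + 345*R = (-7 - 1*(-3)) + 345*16 = (-7 + 3) + 5520 = -4 + 5520 = 5516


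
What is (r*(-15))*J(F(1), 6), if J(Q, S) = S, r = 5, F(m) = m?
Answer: -450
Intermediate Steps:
(r*(-15))*J(F(1), 6) = (5*(-15))*6 = -75*6 = -450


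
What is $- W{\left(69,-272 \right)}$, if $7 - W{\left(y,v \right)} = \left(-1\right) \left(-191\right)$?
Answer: $184$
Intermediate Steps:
$W{\left(y,v \right)} = -184$ ($W{\left(y,v \right)} = 7 - \left(-1\right) \left(-191\right) = 7 - 191 = -184$)
$- W{\left(69,-272 \right)} = \left(-1\right) \left(-184\right) = 184$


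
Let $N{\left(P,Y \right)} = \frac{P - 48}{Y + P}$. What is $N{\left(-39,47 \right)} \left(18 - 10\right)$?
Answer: $-87$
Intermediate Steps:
$N{\left(P,Y \right)} = \frac{-48 + P}{P + Y}$
$N{\left(-39,47 \right)} \left(18 - 10\right) = \frac{-48 - 39}{-39 + 47} \left(18 - 10\right) = \frac{1}{8} \left(-87\right) 8 = \left(- \frac{87}{8}\right) 8 = -87$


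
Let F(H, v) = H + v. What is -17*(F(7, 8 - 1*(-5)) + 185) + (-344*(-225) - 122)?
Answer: 73793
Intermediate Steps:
-17*(F(7, 8 - 1*(-5)) + 185) + (-344*(-225) - 122) = -17*((7 + (8 - 1*(-5))) + 185) + (-344*(-225) - 122) = -17*((7 + (8 + 5)) + 185) + (77400 - 122) = -17*((7 + 13) + 185) + 77278 = -17*(20 + 185) + 77278 = -17*205 + 77278 = -3485 + 77278 = 73793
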